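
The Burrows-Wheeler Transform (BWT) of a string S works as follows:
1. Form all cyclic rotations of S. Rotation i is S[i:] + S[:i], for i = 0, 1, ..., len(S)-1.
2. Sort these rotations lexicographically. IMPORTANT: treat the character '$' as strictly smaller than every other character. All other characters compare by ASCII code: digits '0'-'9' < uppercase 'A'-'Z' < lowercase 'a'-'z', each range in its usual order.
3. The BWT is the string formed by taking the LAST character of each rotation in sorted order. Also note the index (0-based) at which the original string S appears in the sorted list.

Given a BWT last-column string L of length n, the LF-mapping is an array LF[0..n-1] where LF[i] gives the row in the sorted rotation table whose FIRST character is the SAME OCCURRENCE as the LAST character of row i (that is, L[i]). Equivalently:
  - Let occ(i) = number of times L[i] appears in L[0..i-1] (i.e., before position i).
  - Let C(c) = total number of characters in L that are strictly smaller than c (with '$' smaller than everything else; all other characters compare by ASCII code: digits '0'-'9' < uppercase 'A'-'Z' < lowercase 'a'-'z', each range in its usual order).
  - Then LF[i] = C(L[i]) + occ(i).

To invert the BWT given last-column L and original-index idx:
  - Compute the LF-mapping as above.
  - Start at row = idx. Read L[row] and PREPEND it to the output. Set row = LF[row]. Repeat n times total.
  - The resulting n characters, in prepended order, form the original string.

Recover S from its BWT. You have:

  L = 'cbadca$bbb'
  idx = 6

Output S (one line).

LF mapping: 7 3 1 9 8 2 0 4 5 6
Walk LF starting at row 6, prepending L[row]:
  step 1: row=6, L[6]='$', prepend. Next row=LF[6]=0
  step 2: row=0, L[0]='c', prepend. Next row=LF[0]=7
  step 3: row=7, L[7]='b', prepend. Next row=LF[7]=4
  step 4: row=4, L[4]='c', prepend. Next row=LF[4]=8
  step 5: row=8, L[8]='b', prepend. Next row=LF[8]=5
  step 6: row=5, L[5]='a', prepend. Next row=LF[5]=2
  step 7: row=2, L[2]='a', prepend. Next row=LF[2]=1
  step 8: row=1, L[1]='b', prepend. Next row=LF[1]=3
  step 9: row=3, L[3]='d', prepend. Next row=LF[3]=9
  step 10: row=9, L[9]='b', prepend. Next row=LF[9]=6
Reversed output: bdbaabcbc$

Answer: bdbaabcbc$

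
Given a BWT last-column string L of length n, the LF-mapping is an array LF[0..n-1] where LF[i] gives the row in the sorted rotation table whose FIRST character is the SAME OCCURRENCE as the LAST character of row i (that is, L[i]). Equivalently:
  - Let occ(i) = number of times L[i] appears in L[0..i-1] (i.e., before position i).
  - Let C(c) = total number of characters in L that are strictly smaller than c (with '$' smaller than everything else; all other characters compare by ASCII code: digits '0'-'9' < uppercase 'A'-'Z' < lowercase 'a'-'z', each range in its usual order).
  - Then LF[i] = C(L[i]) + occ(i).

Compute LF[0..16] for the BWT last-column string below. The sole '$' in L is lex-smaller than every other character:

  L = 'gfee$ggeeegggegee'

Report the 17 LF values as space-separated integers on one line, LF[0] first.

Answer: 10 9 1 2 0 11 12 3 4 5 13 14 15 6 16 7 8

Derivation:
Char counts: '$':1, 'e':8, 'f':1, 'g':7
C (first-col start): C('$')=0, C('e')=1, C('f')=9, C('g')=10
L[0]='g': occ=0, LF[0]=C('g')+0=10+0=10
L[1]='f': occ=0, LF[1]=C('f')+0=9+0=9
L[2]='e': occ=0, LF[2]=C('e')+0=1+0=1
L[3]='e': occ=1, LF[3]=C('e')+1=1+1=2
L[4]='$': occ=0, LF[4]=C('$')+0=0+0=0
L[5]='g': occ=1, LF[5]=C('g')+1=10+1=11
L[6]='g': occ=2, LF[6]=C('g')+2=10+2=12
L[7]='e': occ=2, LF[7]=C('e')+2=1+2=3
L[8]='e': occ=3, LF[8]=C('e')+3=1+3=4
L[9]='e': occ=4, LF[9]=C('e')+4=1+4=5
L[10]='g': occ=3, LF[10]=C('g')+3=10+3=13
L[11]='g': occ=4, LF[11]=C('g')+4=10+4=14
L[12]='g': occ=5, LF[12]=C('g')+5=10+5=15
L[13]='e': occ=5, LF[13]=C('e')+5=1+5=6
L[14]='g': occ=6, LF[14]=C('g')+6=10+6=16
L[15]='e': occ=6, LF[15]=C('e')+6=1+6=7
L[16]='e': occ=7, LF[16]=C('e')+7=1+7=8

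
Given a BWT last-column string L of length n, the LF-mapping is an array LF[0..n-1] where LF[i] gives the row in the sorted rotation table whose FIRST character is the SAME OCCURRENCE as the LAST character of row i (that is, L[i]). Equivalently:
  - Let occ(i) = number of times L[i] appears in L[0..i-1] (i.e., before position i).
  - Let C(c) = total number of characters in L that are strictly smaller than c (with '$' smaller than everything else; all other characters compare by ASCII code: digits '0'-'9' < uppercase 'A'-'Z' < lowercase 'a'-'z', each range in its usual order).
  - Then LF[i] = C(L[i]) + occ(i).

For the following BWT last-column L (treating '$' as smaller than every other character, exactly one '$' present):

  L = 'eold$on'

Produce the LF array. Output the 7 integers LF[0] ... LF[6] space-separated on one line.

Char counts: '$':1, 'd':1, 'e':1, 'l':1, 'n':1, 'o':2
C (first-col start): C('$')=0, C('d')=1, C('e')=2, C('l')=3, C('n')=4, C('o')=5
L[0]='e': occ=0, LF[0]=C('e')+0=2+0=2
L[1]='o': occ=0, LF[1]=C('o')+0=5+0=5
L[2]='l': occ=0, LF[2]=C('l')+0=3+0=3
L[3]='d': occ=0, LF[3]=C('d')+0=1+0=1
L[4]='$': occ=0, LF[4]=C('$')+0=0+0=0
L[5]='o': occ=1, LF[5]=C('o')+1=5+1=6
L[6]='n': occ=0, LF[6]=C('n')+0=4+0=4

Answer: 2 5 3 1 0 6 4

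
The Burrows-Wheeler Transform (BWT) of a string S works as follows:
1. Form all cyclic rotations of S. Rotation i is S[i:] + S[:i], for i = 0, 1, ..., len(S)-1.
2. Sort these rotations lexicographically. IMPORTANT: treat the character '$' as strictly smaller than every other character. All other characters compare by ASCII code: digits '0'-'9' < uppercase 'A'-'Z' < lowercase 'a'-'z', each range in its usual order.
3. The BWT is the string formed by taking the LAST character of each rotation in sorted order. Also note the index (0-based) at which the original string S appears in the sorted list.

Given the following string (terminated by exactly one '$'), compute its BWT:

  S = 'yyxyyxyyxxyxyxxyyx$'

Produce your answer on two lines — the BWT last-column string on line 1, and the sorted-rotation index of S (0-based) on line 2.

Answer: xyyyyxxyyyyxxyyxxx$
18

Derivation:
All 19 rotations (rotation i = S[i:]+S[:i]):
  rot[0] = yyxyyxyyxxyxyxxyyx$
  rot[1] = yxyyxyyxxyxyxxyyx$y
  rot[2] = xyyxyyxxyxyxxyyx$yy
  rot[3] = yyxyyxxyxyxxyyx$yyx
  rot[4] = yxyyxxyxyxxyyx$yyxy
  rot[5] = xyyxxyxyxxyyx$yyxyy
  rot[6] = yyxxyxyxxyyx$yyxyyx
  rot[7] = yxxyxyxxyyx$yyxyyxy
  rot[8] = xxyxyxxyyx$yyxyyxyy
  rot[9] = xyxyxxyyx$yyxyyxyyx
  rot[10] = yxyxxyyx$yyxyyxyyxx
  rot[11] = xyxxyyx$yyxyyxyyxxy
  rot[12] = yxxyyx$yyxyyxyyxxyx
  rot[13] = xxyyx$yyxyyxyyxxyxy
  rot[14] = xyyx$yyxyyxyyxxyxyx
  rot[15] = yyx$yyxyyxyyxxyxyxx
  rot[16] = yx$yyxyyxyyxxyxyxxy
  rot[17] = x$yyxyyxyyxxyxyxxyy
  rot[18] = $yyxyyxyyxxyxyxxyyx
Sorted (with $ < everything):
  sorted[0] = $yyxyyxyyxxyxyxxyyx  (last char: 'x')
  sorted[1] = x$yyxyyxyyxxyxyxxyy  (last char: 'y')
  sorted[2] = xxyxyxxyyx$yyxyyxyy  (last char: 'y')
  sorted[3] = xxyyx$yyxyyxyyxxyxy  (last char: 'y')
  sorted[4] = xyxxyyx$yyxyyxyyxxy  (last char: 'y')
  sorted[5] = xyxyxxyyx$yyxyyxyyx  (last char: 'x')
  sorted[6] = xyyx$yyxyyxyyxxyxyx  (last char: 'x')
  sorted[7] = xyyxxyxyxxyyx$yyxyy  (last char: 'y')
  sorted[8] = xyyxyyxxyxyxxyyx$yy  (last char: 'y')
  sorted[9] = yx$yyxyyxyyxxyxyxxy  (last char: 'y')
  sorted[10] = yxxyxyxxyyx$yyxyyxy  (last char: 'y')
  sorted[11] = yxxyyx$yyxyyxyyxxyx  (last char: 'x')
  sorted[12] = yxyxxyyx$yyxyyxyyxx  (last char: 'x')
  sorted[13] = yxyyxxyxyxxyyx$yyxy  (last char: 'y')
  sorted[14] = yxyyxyyxxyxyxxyyx$y  (last char: 'y')
  sorted[15] = yyx$yyxyyxyyxxyxyxx  (last char: 'x')
  sorted[16] = yyxxyxyxxyyx$yyxyyx  (last char: 'x')
  sorted[17] = yyxyyxxyxyxxyyx$yyx  (last char: 'x')
  sorted[18] = yyxyyxyyxxyxyxxyyx$  (last char: '$')
Last column: xyyyyxxyyyyxxyyxxx$
Original string S is at sorted index 18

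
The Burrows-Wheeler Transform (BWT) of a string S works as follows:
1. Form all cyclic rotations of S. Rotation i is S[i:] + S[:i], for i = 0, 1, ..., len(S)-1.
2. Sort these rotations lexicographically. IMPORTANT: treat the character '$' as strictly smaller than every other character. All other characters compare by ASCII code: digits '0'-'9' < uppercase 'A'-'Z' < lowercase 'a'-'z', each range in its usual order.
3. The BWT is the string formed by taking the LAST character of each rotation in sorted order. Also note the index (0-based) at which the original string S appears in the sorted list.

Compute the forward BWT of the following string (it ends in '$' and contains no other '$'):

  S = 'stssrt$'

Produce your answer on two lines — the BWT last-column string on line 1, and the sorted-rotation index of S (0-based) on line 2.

Answer: tsst$rs
4

Derivation:
All 7 rotations (rotation i = S[i:]+S[:i]):
  rot[0] = stssrt$
  rot[1] = tssrt$s
  rot[2] = ssrt$st
  rot[3] = srt$sts
  rot[4] = rt$stss
  rot[5] = t$stssr
  rot[6] = $stssrt
Sorted (with $ < everything):
  sorted[0] = $stssrt  (last char: 't')
  sorted[1] = rt$stss  (last char: 's')
  sorted[2] = srt$sts  (last char: 's')
  sorted[3] = ssrt$st  (last char: 't')
  sorted[4] = stssrt$  (last char: '$')
  sorted[5] = t$stssr  (last char: 'r')
  sorted[6] = tssrt$s  (last char: 's')
Last column: tsst$rs
Original string S is at sorted index 4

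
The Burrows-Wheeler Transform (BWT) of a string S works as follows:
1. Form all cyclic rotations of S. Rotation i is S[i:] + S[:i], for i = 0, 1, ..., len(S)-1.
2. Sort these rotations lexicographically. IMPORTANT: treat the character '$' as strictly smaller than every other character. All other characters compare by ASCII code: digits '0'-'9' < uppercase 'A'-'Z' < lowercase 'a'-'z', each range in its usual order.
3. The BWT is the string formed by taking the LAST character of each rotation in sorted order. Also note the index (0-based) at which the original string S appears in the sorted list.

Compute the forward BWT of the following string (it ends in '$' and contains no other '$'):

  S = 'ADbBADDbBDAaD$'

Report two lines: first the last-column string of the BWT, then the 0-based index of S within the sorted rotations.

All 14 rotations (rotation i = S[i:]+S[:i]):
  rot[0] = ADbBADDbBDAaD$
  rot[1] = DbBADDbBDAaD$A
  rot[2] = bBADDbBDAaD$AD
  rot[3] = BADDbBDAaD$ADb
  rot[4] = ADDbBDAaD$ADbB
  rot[5] = DDbBDAaD$ADbBA
  rot[6] = DbBDAaD$ADbBAD
  rot[7] = bBDAaD$ADbBADD
  rot[8] = BDAaD$ADbBADDb
  rot[9] = DAaD$ADbBADDbB
  rot[10] = AaD$ADbBADDbBD
  rot[11] = aD$ADbBADDbBDA
  rot[12] = D$ADbBADDbBDAa
  rot[13] = $ADbBADDbBDAaD
Sorted (with $ < everything):
  sorted[0] = $ADbBADDbBDAaD  (last char: 'D')
  sorted[1] = ADDbBDAaD$ADbB  (last char: 'B')
  sorted[2] = ADbBADDbBDAaD$  (last char: '$')
  sorted[3] = AaD$ADbBADDbBD  (last char: 'D')
  sorted[4] = BADDbBDAaD$ADb  (last char: 'b')
  sorted[5] = BDAaD$ADbBADDb  (last char: 'b')
  sorted[6] = D$ADbBADDbBDAa  (last char: 'a')
  sorted[7] = DAaD$ADbBADDbB  (last char: 'B')
  sorted[8] = DDbBDAaD$ADbBA  (last char: 'A')
  sorted[9] = DbBADDbBDAaD$A  (last char: 'A')
  sorted[10] = DbBDAaD$ADbBAD  (last char: 'D')
  sorted[11] = aD$ADbBADDbBDA  (last char: 'A')
  sorted[12] = bBADDbBDAaD$AD  (last char: 'D')
  sorted[13] = bBDAaD$ADbBADD  (last char: 'D')
Last column: DB$DbbaBAADADD
Original string S is at sorted index 2

Answer: DB$DbbaBAADADD
2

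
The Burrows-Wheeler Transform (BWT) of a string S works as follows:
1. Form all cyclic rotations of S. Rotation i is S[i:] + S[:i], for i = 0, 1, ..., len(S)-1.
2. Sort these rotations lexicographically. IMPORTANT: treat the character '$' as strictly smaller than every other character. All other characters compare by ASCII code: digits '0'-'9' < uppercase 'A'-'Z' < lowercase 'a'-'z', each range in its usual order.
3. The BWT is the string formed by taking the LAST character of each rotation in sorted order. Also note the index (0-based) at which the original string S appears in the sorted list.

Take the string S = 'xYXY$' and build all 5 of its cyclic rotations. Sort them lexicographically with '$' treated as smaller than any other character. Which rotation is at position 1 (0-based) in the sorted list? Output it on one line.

All 5 rotations (rotation i = S[i:]+S[:i]):
  rot[0] = xYXY$
  rot[1] = YXY$x
  rot[2] = XY$xY
  rot[3] = Y$xYX
  rot[4] = $xYXY
Sorted (with $ < everything):
  sorted[0] = $xYXY
  sorted[1] = XY$xY
  sorted[2] = Y$xYX
  sorted[3] = YXY$x
  sorted[4] = xYXY$
sorted[1] = XY$xY

Answer: XY$xY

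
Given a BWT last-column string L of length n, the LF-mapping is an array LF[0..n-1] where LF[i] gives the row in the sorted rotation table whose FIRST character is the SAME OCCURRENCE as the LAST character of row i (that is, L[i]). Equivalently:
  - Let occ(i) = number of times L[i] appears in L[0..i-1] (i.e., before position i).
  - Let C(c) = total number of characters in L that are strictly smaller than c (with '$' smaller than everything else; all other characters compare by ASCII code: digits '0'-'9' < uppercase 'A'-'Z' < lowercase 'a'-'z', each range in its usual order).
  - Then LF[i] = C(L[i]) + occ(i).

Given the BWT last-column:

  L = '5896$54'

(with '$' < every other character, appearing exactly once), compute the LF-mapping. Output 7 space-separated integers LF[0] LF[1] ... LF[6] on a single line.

Char counts: '$':1, '4':1, '5':2, '6':1, '8':1, '9':1
C (first-col start): C('$')=0, C('4')=1, C('5')=2, C('6')=4, C('8')=5, C('9')=6
L[0]='5': occ=0, LF[0]=C('5')+0=2+0=2
L[1]='8': occ=0, LF[1]=C('8')+0=5+0=5
L[2]='9': occ=0, LF[2]=C('9')+0=6+0=6
L[3]='6': occ=0, LF[3]=C('6')+0=4+0=4
L[4]='$': occ=0, LF[4]=C('$')+0=0+0=0
L[5]='5': occ=1, LF[5]=C('5')+1=2+1=3
L[6]='4': occ=0, LF[6]=C('4')+0=1+0=1

Answer: 2 5 6 4 0 3 1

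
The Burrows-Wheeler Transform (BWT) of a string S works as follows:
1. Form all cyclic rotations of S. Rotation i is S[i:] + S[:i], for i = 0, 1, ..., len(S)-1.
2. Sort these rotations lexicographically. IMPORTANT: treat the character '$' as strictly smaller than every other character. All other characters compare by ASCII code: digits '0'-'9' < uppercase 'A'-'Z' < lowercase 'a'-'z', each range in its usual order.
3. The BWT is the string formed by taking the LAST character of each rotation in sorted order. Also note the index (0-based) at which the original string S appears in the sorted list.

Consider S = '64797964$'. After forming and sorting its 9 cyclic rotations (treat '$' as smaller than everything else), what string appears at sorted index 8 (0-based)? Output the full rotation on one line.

Answer: 97964$647

Derivation:
All 9 rotations (rotation i = S[i:]+S[:i]):
  rot[0] = 64797964$
  rot[1] = 4797964$6
  rot[2] = 797964$64
  rot[3] = 97964$647
  rot[4] = 7964$6479
  rot[5] = 964$64797
  rot[6] = 64$647979
  rot[7] = 4$6479796
  rot[8] = $64797964
Sorted (with $ < everything):
  sorted[0] = $64797964
  sorted[1] = 4$6479796
  sorted[2] = 4797964$6
  sorted[3] = 64$647979
  sorted[4] = 64797964$
  sorted[5] = 7964$6479
  sorted[6] = 797964$64
  sorted[7] = 964$64797
  sorted[8] = 97964$647
sorted[8] = 97964$647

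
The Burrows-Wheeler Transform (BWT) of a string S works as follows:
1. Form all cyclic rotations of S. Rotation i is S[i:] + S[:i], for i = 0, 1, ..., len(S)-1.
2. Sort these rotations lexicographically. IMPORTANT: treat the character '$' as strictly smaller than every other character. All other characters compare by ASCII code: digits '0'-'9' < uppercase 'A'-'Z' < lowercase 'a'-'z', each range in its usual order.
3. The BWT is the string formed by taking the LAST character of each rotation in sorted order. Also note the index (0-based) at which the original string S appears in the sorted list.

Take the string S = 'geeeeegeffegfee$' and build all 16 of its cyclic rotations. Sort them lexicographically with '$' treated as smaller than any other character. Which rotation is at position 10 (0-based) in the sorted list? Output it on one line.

All 16 rotations (rotation i = S[i:]+S[:i]):
  rot[0] = geeeeegeffegfee$
  rot[1] = eeeeegeffegfee$g
  rot[2] = eeeegeffegfee$ge
  rot[3] = eeegeffegfee$gee
  rot[4] = eegeffegfee$geee
  rot[5] = egeffegfee$geeee
  rot[6] = geffegfee$geeeee
  rot[7] = effegfee$geeeeeg
  rot[8] = ffegfee$geeeeege
  rot[9] = fegfee$geeeeegef
  rot[10] = egfee$geeeeegeff
  rot[11] = gfee$geeeeegeffe
  rot[12] = fee$geeeeegeffeg
  rot[13] = ee$geeeeegeffegf
  rot[14] = e$geeeeegeffegfe
  rot[15] = $geeeeegeffegfee
Sorted (with $ < everything):
  sorted[0] = $geeeeegeffegfee
  sorted[1] = e$geeeeegeffegfe
  sorted[2] = ee$geeeeegeffegf
  sorted[3] = eeeeegeffegfee$g
  sorted[4] = eeeegeffegfee$ge
  sorted[5] = eeegeffegfee$gee
  sorted[6] = eegeffegfee$geee
  sorted[7] = effegfee$geeeeeg
  sorted[8] = egeffegfee$geeee
  sorted[9] = egfee$geeeeegeff
  sorted[10] = fee$geeeeegeffeg
  sorted[11] = fegfee$geeeeegef
  sorted[12] = ffegfee$geeeeege
  sorted[13] = geeeeegeffegfee$
  sorted[14] = geffegfee$geeeee
  sorted[15] = gfee$geeeeegeffe
sorted[10] = fee$geeeeegeffeg

Answer: fee$geeeeegeffeg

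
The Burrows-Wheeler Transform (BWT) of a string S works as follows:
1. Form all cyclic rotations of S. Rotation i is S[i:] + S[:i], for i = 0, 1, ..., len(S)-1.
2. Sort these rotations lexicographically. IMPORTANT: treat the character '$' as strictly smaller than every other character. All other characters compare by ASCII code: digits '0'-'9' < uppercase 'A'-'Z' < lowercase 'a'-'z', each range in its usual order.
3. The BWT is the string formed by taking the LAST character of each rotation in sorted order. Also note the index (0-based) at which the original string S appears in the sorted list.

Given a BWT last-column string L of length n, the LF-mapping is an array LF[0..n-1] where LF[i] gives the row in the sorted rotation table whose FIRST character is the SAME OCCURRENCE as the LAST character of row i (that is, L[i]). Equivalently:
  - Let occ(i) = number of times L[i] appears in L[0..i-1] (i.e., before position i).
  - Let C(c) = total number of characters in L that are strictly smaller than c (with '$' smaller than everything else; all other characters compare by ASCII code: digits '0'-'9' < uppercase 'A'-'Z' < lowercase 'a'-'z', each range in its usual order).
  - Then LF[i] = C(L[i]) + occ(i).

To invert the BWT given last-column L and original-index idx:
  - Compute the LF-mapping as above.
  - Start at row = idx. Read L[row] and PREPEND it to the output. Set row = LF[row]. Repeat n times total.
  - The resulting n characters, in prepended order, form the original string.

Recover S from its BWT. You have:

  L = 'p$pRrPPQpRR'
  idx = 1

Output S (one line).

LF mapping: 7 0 8 4 10 1 2 3 9 5 6
Walk LF starting at row 1, prepending L[row]:
  step 1: row=1, L[1]='$', prepend. Next row=LF[1]=0
  step 2: row=0, L[0]='p', prepend. Next row=LF[0]=7
  step 3: row=7, L[7]='Q', prepend. Next row=LF[7]=3
  step 4: row=3, L[3]='R', prepend. Next row=LF[3]=4
  step 5: row=4, L[4]='r', prepend. Next row=LF[4]=10
  step 6: row=10, L[10]='R', prepend. Next row=LF[10]=6
  step 7: row=6, L[6]='P', prepend. Next row=LF[6]=2
  step 8: row=2, L[2]='p', prepend. Next row=LF[2]=8
  step 9: row=8, L[8]='p', prepend. Next row=LF[8]=9
  step 10: row=9, L[9]='R', prepend. Next row=LF[9]=5
  step 11: row=5, L[5]='P', prepend. Next row=LF[5]=1
Reversed output: PRppPRrRQp$

Answer: PRppPRrRQp$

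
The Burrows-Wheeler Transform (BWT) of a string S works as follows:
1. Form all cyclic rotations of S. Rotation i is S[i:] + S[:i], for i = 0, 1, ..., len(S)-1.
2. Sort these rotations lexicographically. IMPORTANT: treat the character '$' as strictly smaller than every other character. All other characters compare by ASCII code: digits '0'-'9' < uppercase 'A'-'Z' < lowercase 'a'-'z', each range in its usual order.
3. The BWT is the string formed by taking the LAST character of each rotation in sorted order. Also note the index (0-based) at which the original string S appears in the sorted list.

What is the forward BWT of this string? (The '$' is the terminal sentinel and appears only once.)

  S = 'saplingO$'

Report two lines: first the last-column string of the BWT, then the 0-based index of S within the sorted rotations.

Answer: Ogsnlpia$
8

Derivation:
All 9 rotations (rotation i = S[i:]+S[:i]):
  rot[0] = saplingO$
  rot[1] = aplingO$s
  rot[2] = plingO$sa
  rot[3] = lingO$sap
  rot[4] = ingO$sapl
  rot[5] = ngO$sapli
  rot[6] = gO$saplin
  rot[7] = O$sapling
  rot[8] = $saplingO
Sorted (with $ < everything):
  sorted[0] = $saplingO  (last char: 'O')
  sorted[1] = O$sapling  (last char: 'g')
  sorted[2] = aplingO$s  (last char: 's')
  sorted[3] = gO$saplin  (last char: 'n')
  sorted[4] = ingO$sapl  (last char: 'l')
  sorted[5] = lingO$sap  (last char: 'p')
  sorted[6] = ngO$sapli  (last char: 'i')
  sorted[7] = plingO$sa  (last char: 'a')
  sorted[8] = saplingO$  (last char: '$')
Last column: Ogsnlpia$
Original string S is at sorted index 8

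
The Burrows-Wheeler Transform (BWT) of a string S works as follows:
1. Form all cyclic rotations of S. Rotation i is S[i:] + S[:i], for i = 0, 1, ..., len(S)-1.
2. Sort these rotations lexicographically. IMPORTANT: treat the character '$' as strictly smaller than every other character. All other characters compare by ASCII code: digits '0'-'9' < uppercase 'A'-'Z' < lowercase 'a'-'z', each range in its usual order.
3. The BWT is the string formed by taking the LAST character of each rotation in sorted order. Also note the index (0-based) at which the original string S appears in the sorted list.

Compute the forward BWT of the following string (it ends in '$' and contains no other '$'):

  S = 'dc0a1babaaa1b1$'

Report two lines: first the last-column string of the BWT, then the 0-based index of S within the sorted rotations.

All 15 rotations (rotation i = S[i:]+S[:i]):
  rot[0] = dc0a1babaaa1b1$
  rot[1] = c0a1babaaa1b1$d
  rot[2] = 0a1babaaa1b1$dc
  rot[3] = a1babaaa1b1$dc0
  rot[4] = 1babaaa1b1$dc0a
  rot[5] = babaaa1b1$dc0a1
  rot[6] = abaaa1b1$dc0a1b
  rot[7] = baaa1b1$dc0a1ba
  rot[8] = aaa1b1$dc0a1bab
  rot[9] = aa1b1$dc0a1baba
  rot[10] = a1b1$dc0a1babaa
  rot[11] = 1b1$dc0a1babaaa
  rot[12] = b1$dc0a1babaaa1
  rot[13] = 1$dc0a1babaaa1b
  rot[14] = $dc0a1babaaa1b1
Sorted (with $ < everything):
  sorted[0] = $dc0a1babaaa1b1  (last char: '1')
  sorted[1] = 0a1babaaa1b1$dc  (last char: 'c')
  sorted[2] = 1$dc0a1babaaa1b  (last char: 'b')
  sorted[3] = 1b1$dc0a1babaaa  (last char: 'a')
  sorted[4] = 1babaaa1b1$dc0a  (last char: 'a')
  sorted[5] = a1b1$dc0a1babaa  (last char: 'a')
  sorted[6] = a1babaaa1b1$dc0  (last char: '0')
  sorted[7] = aa1b1$dc0a1baba  (last char: 'a')
  sorted[8] = aaa1b1$dc0a1bab  (last char: 'b')
  sorted[9] = abaaa1b1$dc0a1b  (last char: 'b')
  sorted[10] = b1$dc0a1babaaa1  (last char: '1')
  sorted[11] = baaa1b1$dc0a1ba  (last char: 'a')
  sorted[12] = babaaa1b1$dc0a1  (last char: '1')
  sorted[13] = c0a1babaaa1b1$d  (last char: 'd')
  sorted[14] = dc0a1babaaa1b1$  (last char: '$')
Last column: 1cbaaa0abb1a1d$
Original string S is at sorted index 14

Answer: 1cbaaa0abb1a1d$
14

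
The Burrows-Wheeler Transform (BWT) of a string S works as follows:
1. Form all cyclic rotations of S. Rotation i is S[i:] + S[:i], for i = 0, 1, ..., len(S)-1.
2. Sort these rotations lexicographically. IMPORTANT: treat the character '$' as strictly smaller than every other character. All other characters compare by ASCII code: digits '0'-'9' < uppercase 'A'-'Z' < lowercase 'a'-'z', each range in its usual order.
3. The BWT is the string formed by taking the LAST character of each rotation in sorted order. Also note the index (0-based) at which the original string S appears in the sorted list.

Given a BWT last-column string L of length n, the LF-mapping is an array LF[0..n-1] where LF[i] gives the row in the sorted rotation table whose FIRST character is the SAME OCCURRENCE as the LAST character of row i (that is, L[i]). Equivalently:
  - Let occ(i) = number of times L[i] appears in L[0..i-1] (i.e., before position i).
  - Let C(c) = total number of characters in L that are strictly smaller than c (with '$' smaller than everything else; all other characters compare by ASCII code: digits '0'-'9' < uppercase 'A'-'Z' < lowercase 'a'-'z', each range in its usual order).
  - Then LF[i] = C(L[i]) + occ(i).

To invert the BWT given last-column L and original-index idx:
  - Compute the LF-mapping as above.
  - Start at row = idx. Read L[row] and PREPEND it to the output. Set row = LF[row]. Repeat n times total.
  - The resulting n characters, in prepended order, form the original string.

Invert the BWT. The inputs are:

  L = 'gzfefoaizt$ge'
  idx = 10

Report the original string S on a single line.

LF mapping: 6 11 4 2 5 9 1 8 12 10 0 7 3
Walk LF starting at row 10, prepending L[row]:
  step 1: row=10, L[10]='$', prepend. Next row=LF[10]=0
  step 2: row=0, L[0]='g', prepend. Next row=LF[0]=6
  step 3: row=6, L[6]='a', prepend. Next row=LF[6]=1
  step 4: row=1, L[1]='z', prepend. Next row=LF[1]=11
  step 5: row=11, L[11]='g', prepend. Next row=LF[11]=7
  step 6: row=7, L[7]='i', prepend. Next row=LF[7]=8
  step 7: row=8, L[8]='z', prepend. Next row=LF[8]=12
  step 8: row=12, L[12]='e', prepend. Next row=LF[12]=3
  step 9: row=3, L[3]='e', prepend. Next row=LF[3]=2
  step 10: row=2, L[2]='f', prepend. Next row=LF[2]=4
  step 11: row=4, L[4]='f', prepend. Next row=LF[4]=5
  step 12: row=5, L[5]='o', prepend. Next row=LF[5]=9
  step 13: row=9, L[9]='t', prepend. Next row=LF[9]=10
Reversed output: toffeezigzag$

Answer: toffeezigzag$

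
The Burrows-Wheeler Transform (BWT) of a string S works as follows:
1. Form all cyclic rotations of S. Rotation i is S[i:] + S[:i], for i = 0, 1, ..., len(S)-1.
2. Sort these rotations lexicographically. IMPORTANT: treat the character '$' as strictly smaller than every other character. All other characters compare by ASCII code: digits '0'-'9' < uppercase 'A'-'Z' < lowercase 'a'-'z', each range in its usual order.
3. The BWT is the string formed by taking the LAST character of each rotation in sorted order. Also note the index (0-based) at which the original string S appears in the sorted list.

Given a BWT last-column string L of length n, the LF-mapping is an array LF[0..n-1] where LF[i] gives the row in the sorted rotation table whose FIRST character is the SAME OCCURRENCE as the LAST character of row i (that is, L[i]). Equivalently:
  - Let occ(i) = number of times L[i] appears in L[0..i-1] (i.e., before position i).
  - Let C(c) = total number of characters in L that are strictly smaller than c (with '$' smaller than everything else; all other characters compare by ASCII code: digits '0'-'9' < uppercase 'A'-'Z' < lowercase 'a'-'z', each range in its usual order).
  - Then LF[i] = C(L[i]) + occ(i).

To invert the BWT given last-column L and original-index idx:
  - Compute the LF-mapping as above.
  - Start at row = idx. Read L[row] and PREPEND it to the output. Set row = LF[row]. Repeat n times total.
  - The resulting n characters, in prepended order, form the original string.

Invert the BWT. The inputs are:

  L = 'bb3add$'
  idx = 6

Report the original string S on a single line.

Answer: ddb3ab$

Derivation:
LF mapping: 3 4 1 2 5 6 0
Walk LF starting at row 6, prepending L[row]:
  step 1: row=6, L[6]='$', prepend. Next row=LF[6]=0
  step 2: row=0, L[0]='b', prepend. Next row=LF[0]=3
  step 3: row=3, L[3]='a', prepend. Next row=LF[3]=2
  step 4: row=2, L[2]='3', prepend. Next row=LF[2]=1
  step 5: row=1, L[1]='b', prepend. Next row=LF[1]=4
  step 6: row=4, L[4]='d', prepend. Next row=LF[4]=5
  step 7: row=5, L[5]='d', prepend. Next row=LF[5]=6
Reversed output: ddb3ab$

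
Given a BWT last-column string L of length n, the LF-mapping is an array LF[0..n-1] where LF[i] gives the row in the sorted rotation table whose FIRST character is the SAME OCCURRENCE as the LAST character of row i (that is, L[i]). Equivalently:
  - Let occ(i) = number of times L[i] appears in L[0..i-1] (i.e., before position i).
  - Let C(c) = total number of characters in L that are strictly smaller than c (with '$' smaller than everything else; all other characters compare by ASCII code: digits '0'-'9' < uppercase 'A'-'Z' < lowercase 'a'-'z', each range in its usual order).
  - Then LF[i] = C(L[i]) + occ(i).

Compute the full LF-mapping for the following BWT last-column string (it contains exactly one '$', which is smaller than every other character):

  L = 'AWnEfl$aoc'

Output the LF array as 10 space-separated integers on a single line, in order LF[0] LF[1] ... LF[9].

Char counts: '$':1, 'A':1, 'E':1, 'W':1, 'a':1, 'c':1, 'f':1, 'l':1, 'n':1, 'o':1
C (first-col start): C('$')=0, C('A')=1, C('E')=2, C('W')=3, C('a')=4, C('c')=5, C('f')=6, C('l')=7, C('n')=8, C('o')=9
L[0]='A': occ=0, LF[0]=C('A')+0=1+0=1
L[1]='W': occ=0, LF[1]=C('W')+0=3+0=3
L[2]='n': occ=0, LF[2]=C('n')+0=8+0=8
L[3]='E': occ=0, LF[3]=C('E')+0=2+0=2
L[4]='f': occ=0, LF[4]=C('f')+0=6+0=6
L[5]='l': occ=0, LF[5]=C('l')+0=7+0=7
L[6]='$': occ=0, LF[6]=C('$')+0=0+0=0
L[7]='a': occ=0, LF[7]=C('a')+0=4+0=4
L[8]='o': occ=0, LF[8]=C('o')+0=9+0=9
L[9]='c': occ=0, LF[9]=C('c')+0=5+0=5

Answer: 1 3 8 2 6 7 0 4 9 5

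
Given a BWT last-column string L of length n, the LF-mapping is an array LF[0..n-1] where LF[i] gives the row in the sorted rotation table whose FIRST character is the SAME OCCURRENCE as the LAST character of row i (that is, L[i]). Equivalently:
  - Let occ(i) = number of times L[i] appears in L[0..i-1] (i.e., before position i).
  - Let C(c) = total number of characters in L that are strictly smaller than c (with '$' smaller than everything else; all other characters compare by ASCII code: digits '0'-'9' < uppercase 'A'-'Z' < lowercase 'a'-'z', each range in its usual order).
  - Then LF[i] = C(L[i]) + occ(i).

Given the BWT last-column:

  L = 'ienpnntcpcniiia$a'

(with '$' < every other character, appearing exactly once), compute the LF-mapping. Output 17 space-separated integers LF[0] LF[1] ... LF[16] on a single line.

Answer: 6 5 10 14 11 12 16 3 15 4 13 7 8 9 1 0 2

Derivation:
Char counts: '$':1, 'a':2, 'c':2, 'e':1, 'i':4, 'n':4, 'p':2, 't':1
C (first-col start): C('$')=0, C('a')=1, C('c')=3, C('e')=5, C('i')=6, C('n')=10, C('p')=14, C('t')=16
L[0]='i': occ=0, LF[0]=C('i')+0=6+0=6
L[1]='e': occ=0, LF[1]=C('e')+0=5+0=5
L[2]='n': occ=0, LF[2]=C('n')+0=10+0=10
L[3]='p': occ=0, LF[3]=C('p')+0=14+0=14
L[4]='n': occ=1, LF[4]=C('n')+1=10+1=11
L[5]='n': occ=2, LF[5]=C('n')+2=10+2=12
L[6]='t': occ=0, LF[6]=C('t')+0=16+0=16
L[7]='c': occ=0, LF[7]=C('c')+0=3+0=3
L[8]='p': occ=1, LF[8]=C('p')+1=14+1=15
L[9]='c': occ=1, LF[9]=C('c')+1=3+1=4
L[10]='n': occ=3, LF[10]=C('n')+3=10+3=13
L[11]='i': occ=1, LF[11]=C('i')+1=6+1=7
L[12]='i': occ=2, LF[12]=C('i')+2=6+2=8
L[13]='i': occ=3, LF[13]=C('i')+3=6+3=9
L[14]='a': occ=0, LF[14]=C('a')+0=1+0=1
L[15]='$': occ=0, LF[15]=C('$')+0=0+0=0
L[16]='a': occ=1, LF[16]=C('a')+1=1+1=2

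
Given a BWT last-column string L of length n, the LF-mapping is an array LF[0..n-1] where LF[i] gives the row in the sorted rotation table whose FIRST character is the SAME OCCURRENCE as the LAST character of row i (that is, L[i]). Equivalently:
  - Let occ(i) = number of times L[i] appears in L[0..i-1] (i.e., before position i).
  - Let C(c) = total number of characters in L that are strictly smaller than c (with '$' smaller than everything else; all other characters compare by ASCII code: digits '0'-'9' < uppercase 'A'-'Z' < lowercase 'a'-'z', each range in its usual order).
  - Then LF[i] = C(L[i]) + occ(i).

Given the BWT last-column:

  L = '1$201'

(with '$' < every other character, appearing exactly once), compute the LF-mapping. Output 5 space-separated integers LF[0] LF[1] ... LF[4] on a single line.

Answer: 2 0 4 1 3

Derivation:
Char counts: '$':1, '0':1, '1':2, '2':1
C (first-col start): C('$')=0, C('0')=1, C('1')=2, C('2')=4
L[0]='1': occ=0, LF[0]=C('1')+0=2+0=2
L[1]='$': occ=0, LF[1]=C('$')+0=0+0=0
L[2]='2': occ=0, LF[2]=C('2')+0=4+0=4
L[3]='0': occ=0, LF[3]=C('0')+0=1+0=1
L[4]='1': occ=1, LF[4]=C('1')+1=2+1=3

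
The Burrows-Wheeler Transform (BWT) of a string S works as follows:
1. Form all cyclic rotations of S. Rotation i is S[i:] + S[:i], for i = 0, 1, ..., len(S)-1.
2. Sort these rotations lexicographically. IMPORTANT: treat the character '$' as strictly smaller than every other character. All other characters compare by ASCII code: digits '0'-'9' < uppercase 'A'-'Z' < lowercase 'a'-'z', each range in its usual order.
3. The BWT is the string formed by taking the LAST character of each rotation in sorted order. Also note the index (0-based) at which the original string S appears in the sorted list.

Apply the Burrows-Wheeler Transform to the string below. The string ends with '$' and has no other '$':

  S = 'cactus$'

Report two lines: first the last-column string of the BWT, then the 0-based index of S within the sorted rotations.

All 7 rotations (rotation i = S[i:]+S[:i]):
  rot[0] = cactus$
  rot[1] = actus$c
  rot[2] = ctus$ca
  rot[3] = tus$cac
  rot[4] = us$cact
  rot[5] = s$cactu
  rot[6] = $cactus
Sorted (with $ < everything):
  sorted[0] = $cactus  (last char: 's')
  sorted[1] = actus$c  (last char: 'c')
  sorted[2] = cactus$  (last char: '$')
  sorted[3] = ctus$ca  (last char: 'a')
  sorted[4] = s$cactu  (last char: 'u')
  sorted[5] = tus$cac  (last char: 'c')
  sorted[6] = us$cact  (last char: 't')
Last column: sc$auct
Original string S is at sorted index 2

Answer: sc$auct
2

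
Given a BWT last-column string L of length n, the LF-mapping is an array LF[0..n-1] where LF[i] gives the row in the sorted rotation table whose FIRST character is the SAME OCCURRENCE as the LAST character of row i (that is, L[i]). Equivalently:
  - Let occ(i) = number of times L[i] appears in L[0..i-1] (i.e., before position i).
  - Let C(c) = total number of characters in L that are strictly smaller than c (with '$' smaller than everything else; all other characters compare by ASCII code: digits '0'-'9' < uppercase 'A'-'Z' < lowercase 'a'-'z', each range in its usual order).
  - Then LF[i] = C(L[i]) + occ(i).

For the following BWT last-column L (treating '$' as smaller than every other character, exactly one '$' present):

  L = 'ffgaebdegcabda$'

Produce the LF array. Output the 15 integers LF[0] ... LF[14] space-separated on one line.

Answer: 11 12 13 1 9 4 7 10 14 6 2 5 8 3 0

Derivation:
Char counts: '$':1, 'a':3, 'b':2, 'c':1, 'd':2, 'e':2, 'f':2, 'g':2
C (first-col start): C('$')=0, C('a')=1, C('b')=4, C('c')=6, C('d')=7, C('e')=9, C('f')=11, C('g')=13
L[0]='f': occ=0, LF[0]=C('f')+0=11+0=11
L[1]='f': occ=1, LF[1]=C('f')+1=11+1=12
L[2]='g': occ=0, LF[2]=C('g')+0=13+0=13
L[3]='a': occ=0, LF[3]=C('a')+0=1+0=1
L[4]='e': occ=0, LF[4]=C('e')+0=9+0=9
L[5]='b': occ=0, LF[5]=C('b')+0=4+0=4
L[6]='d': occ=0, LF[6]=C('d')+0=7+0=7
L[7]='e': occ=1, LF[7]=C('e')+1=9+1=10
L[8]='g': occ=1, LF[8]=C('g')+1=13+1=14
L[9]='c': occ=0, LF[9]=C('c')+0=6+0=6
L[10]='a': occ=1, LF[10]=C('a')+1=1+1=2
L[11]='b': occ=1, LF[11]=C('b')+1=4+1=5
L[12]='d': occ=1, LF[12]=C('d')+1=7+1=8
L[13]='a': occ=2, LF[13]=C('a')+2=1+2=3
L[14]='$': occ=0, LF[14]=C('$')+0=0+0=0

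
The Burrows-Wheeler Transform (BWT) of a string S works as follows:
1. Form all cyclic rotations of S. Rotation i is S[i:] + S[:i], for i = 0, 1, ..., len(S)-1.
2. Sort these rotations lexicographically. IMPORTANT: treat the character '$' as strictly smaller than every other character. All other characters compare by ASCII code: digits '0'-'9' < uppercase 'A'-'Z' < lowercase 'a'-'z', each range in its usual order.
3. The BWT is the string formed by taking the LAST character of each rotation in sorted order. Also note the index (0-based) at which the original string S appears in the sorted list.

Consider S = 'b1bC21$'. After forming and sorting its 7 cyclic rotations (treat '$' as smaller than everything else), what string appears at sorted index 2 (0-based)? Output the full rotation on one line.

All 7 rotations (rotation i = S[i:]+S[:i]):
  rot[0] = b1bC21$
  rot[1] = 1bC21$b
  rot[2] = bC21$b1
  rot[3] = C21$b1b
  rot[4] = 21$b1bC
  rot[5] = 1$b1bC2
  rot[6] = $b1bC21
Sorted (with $ < everything):
  sorted[0] = $b1bC21
  sorted[1] = 1$b1bC2
  sorted[2] = 1bC21$b
  sorted[3] = 21$b1bC
  sorted[4] = C21$b1b
  sorted[5] = b1bC21$
  sorted[6] = bC21$b1
sorted[2] = 1bC21$b

Answer: 1bC21$b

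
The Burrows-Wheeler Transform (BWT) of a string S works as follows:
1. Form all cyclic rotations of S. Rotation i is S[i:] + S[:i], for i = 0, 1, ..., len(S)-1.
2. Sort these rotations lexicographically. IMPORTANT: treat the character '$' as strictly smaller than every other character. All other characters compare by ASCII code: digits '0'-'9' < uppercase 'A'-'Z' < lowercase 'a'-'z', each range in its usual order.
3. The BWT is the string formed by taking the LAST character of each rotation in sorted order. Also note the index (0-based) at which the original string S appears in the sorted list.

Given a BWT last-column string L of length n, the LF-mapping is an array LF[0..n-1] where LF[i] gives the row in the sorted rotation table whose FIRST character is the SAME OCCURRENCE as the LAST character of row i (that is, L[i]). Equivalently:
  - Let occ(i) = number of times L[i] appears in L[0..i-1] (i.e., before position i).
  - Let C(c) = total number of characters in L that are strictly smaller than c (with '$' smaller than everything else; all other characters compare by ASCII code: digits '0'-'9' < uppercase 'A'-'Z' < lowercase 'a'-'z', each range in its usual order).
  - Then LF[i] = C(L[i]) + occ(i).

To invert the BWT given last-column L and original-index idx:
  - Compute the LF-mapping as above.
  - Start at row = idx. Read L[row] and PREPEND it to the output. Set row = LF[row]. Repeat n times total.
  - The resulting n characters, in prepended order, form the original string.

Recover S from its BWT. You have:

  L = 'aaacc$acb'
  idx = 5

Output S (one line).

LF mapping: 1 2 3 6 7 0 4 8 5
Walk LF starting at row 5, prepending L[row]:
  step 1: row=5, L[5]='$', prepend. Next row=LF[5]=0
  step 2: row=0, L[0]='a', prepend. Next row=LF[0]=1
  step 3: row=1, L[1]='a', prepend. Next row=LF[1]=2
  step 4: row=2, L[2]='a', prepend. Next row=LF[2]=3
  step 5: row=3, L[3]='c', prepend. Next row=LF[3]=6
  step 6: row=6, L[6]='a', prepend. Next row=LF[6]=4
  step 7: row=4, L[4]='c', prepend. Next row=LF[4]=7
  step 8: row=7, L[7]='c', prepend. Next row=LF[7]=8
  step 9: row=8, L[8]='b', prepend. Next row=LF[8]=5
Reversed output: bccacaaa$

Answer: bccacaaa$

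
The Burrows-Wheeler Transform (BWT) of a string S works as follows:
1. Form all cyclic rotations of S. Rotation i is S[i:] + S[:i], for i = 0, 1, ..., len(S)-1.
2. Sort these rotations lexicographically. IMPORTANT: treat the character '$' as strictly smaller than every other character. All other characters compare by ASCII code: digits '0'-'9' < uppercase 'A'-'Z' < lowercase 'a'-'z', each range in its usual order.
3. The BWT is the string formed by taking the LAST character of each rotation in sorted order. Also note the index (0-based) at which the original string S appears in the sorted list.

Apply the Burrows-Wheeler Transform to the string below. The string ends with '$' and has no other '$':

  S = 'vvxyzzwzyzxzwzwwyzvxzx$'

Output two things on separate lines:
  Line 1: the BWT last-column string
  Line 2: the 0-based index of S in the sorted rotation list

Answer: x$vzzwzzzvzvwzxywxzxywy
1

Derivation:
All 23 rotations (rotation i = S[i:]+S[:i]):
  rot[0] = vvxyzzwzyzxzwzwwyzvxzx$
  rot[1] = vxyzzwzyzxzwzwwyzvxzx$v
  rot[2] = xyzzwzyzxzwzwwyzvxzx$vv
  rot[3] = yzzwzyzxzwzwwyzvxzx$vvx
  rot[4] = zzwzyzxzwzwwyzvxzx$vvxy
  rot[5] = zwzyzxzwzwwyzvxzx$vvxyz
  rot[6] = wzyzxzwzwwyzvxzx$vvxyzz
  rot[7] = zyzxzwzwwyzvxzx$vvxyzzw
  rot[8] = yzxzwzwwyzvxzx$vvxyzzwz
  rot[9] = zxzwzwwyzvxzx$vvxyzzwzy
  rot[10] = xzwzwwyzvxzx$vvxyzzwzyz
  rot[11] = zwzwwyzvxzx$vvxyzzwzyzx
  rot[12] = wzwwyzvxzx$vvxyzzwzyzxz
  rot[13] = zwwyzvxzx$vvxyzzwzyzxzw
  rot[14] = wwyzvxzx$vvxyzzwzyzxzwz
  rot[15] = wyzvxzx$vvxyzzwzyzxzwzw
  rot[16] = yzvxzx$vvxyzzwzyzxzwzww
  rot[17] = zvxzx$vvxyzzwzyzxzwzwwy
  rot[18] = vxzx$vvxyzzwzyzxzwzwwyz
  rot[19] = xzx$vvxyzzwzyzxzwzwwyzv
  rot[20] = zx$vvxyzzwzyzxzwzwwyzvx
  rot[21] = x$vvxyzzwzyzxzwzwwyzvxz
  rot[22] = $vvxyzzwzyzxzwzwwyzvxzx
Sorted (with $ < everything):
  sorted[0] = $vvxyzzwzyzxzwzwwyzvxzx  (last char: 'x')
  sorted[1] = vvxyzzwzyzxzwzwwyzvxzx$  (last char: '$')
  sorted[2] = vxyzzwzyzxzwzwwyzvxzx$v  (last char: 'v')
  sorted[3] = vxzx$vvxyzzwzyzxzwzwwyz  (last char: 'z')
  sorted[4] = wwyzvxzx$vvxyzzwzyzxzwz  (last char: 'z')
  sorted[5] = wyzvxzx$vvxyzzwzyzxzwzw  (last char: 'w')
  sorted[6] = wzwwyzvxzx$vvxyzzwzyzxz  (last char: 'z')
  sorted[7] = wzyzxzwzwwyzvxzx$vvxyzz  (last char: 'z')
  sorted[8] = x$vvxyzzwzyzxzwzwwyzvxz  (last char: 'z')
  sorted[9] = xyzzwzyzxzwzwwyzvxzx$vv  (last char: 'v')
  sorted[10] = xzwzwwyzvxzx$vvxyzzwzyz  (last char: 'z')
  sorted[11] = xzx$vvxyzzwzyzxzwzwwyzv  (last char: 'v')
  sorted[12] = yzvxzx$vvxyzzwzyzxzwzww  (last char: 'w')
  sorted[13] = yzxzwzwwyzvxzx$vvxyzzwz  (last char: 'z')
  sorted[14] = yzzwzyzxzwzwwyzvxzx$vvx  (last char: 'x')
  sorted[15] = zvxzx$vvxyzzwzyzxzwzwwy  (last char: 'y')
  sorted[16] = zwwyzvxzx$vvxyzzwzyzxzw  (last char: 'w')
  sorted[17] = zwzwwyzvxzx$vvxyzzwzyzx  (last char: 'x')
  sorted[18] = zwzyzxzwzwwyzvxzx$vvxyz  (last char: 'z')
  sorted[19] = zx$vvxyzzwzyzxzwzwwyzvx  (last char: 'x')
  sorted[20] = zxzwzwwyzvxzx$vvxyzzwzy  (last char: 'y')
  sorted[21] = zyzxzwzwwyzvxzx$vvxyzzw  (last char: 'w')
  sorted[22] = zzwzyzxzwzwwyzvxzx$vvxy  (last char: 'y')
Last column: x$vzzwzzzvzvwzxywxzxywy
Original string S is at sorted index 1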